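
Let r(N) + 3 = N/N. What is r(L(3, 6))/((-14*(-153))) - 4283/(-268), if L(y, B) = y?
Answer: 4586825/287028 ≈ 15.980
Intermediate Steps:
r(N) = -2 (r(N) = -3 + N/N = -3 + 1 = -2)
r(L(3, 6))/((-14*(-153))) - 4283/(-268) = -2/((-14*(-153))) - 4283/(-268) = -2/2142 - 4283*(-1/268) = -2*1/2142 + 4283/268 = -1/1071 + 4283/268 = 4586825/287028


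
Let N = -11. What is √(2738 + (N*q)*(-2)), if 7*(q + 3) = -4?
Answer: 2*√32578/7 ≈ 51.570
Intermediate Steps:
q = -25/7 (q = -3 + (⅐)*(-4) = -3 - 4/7 = -25/7 ≈ -3.5714)
√(2738 + (N*q)*(-2)) = √(2738 - 11*(-25/7)*(-2)) = √(2738 + (275/7)*(-2)) = √(2738 - 550/7) = √(18616/7) = 2*√32578/7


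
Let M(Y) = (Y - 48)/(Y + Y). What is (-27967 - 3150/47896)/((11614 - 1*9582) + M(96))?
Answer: -669755291/48668323 ≈ -13.762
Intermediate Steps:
M(Y) = (-48 + Y)/(2*Y) (M(Y) = (-48 + Y)/((2*Y)) = (-48 + Y)*(1/(2*Y)) = (-48 + Y)/(2*Y))
(-27967 - 3150/47896)/((11614 - 1*9582) + M(96)) = (-27967 - 3150/47896)/((11614 - 1*9582) + (½)*(-48 + 96)/96) = (-27967 - 3150*1/47896)/((11614 - 9582) + (½)*(1/96)*48) = (-27967 - 1575/23948)/(2032 + ¼) = -669755291/(23948*8129/4) = -669755291/23948*4/8129 = -669755291/48668323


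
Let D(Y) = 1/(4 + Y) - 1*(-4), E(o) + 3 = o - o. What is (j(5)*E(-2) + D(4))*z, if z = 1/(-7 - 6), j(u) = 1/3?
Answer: -25/104 ≈ -0.24038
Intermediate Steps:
E(o) = -3 (E(o) = -3 + (o - o) = -3 + 0 = -3)
D(Y) = 4 + 1/(4 + Y) (D(Y) = 1/(4 + Y) + 4 = 4 + 1/(4 + Y))
j(u) = 1/3
z = -1/13 (z = 1/(-13) = -1/13 ≈ -0.076923)
(j(5)*E(-2) + D(4))*z = ((1/3)*(-3) + (17 + 4*4)/(4 + 4))*(-1/13) = (-1 + (17 + 16)/8)*(-1/13) = (-1 + (1/8)*33)*(-1/13) = (-1 + 33/8)*(-1/13) = (25/8)*(-1/13) = -25/104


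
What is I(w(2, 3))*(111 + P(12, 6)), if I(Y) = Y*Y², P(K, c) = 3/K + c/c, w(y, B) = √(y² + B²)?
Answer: 5837*√13/4 ≈ 5261.4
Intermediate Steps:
w(y, B) = √(B² + y²)
P(K, c) = 1 + 3/K (P(K, c) = 3/K + 1 = 1 + 3/K)
I(Y) = Y³
I(w(2, 3))*(111 + P(12, 6)) = (√(3² + 2²))³*(111 + (3 + 12)/12) = (√(9 + 4))³*(111 + (1/12)*15) = (√13)³*(111 + 5/4) = (13*√13)*(449/4) = 5837*√13/4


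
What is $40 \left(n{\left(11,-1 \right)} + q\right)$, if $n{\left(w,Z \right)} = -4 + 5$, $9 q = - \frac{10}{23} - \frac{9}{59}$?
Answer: $\frac{456640}{12213} \approx 37.39$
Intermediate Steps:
$q = - \frac{797}{12213}$ ($q = \frac{- \frac{10}{23} - \frac{9}{59}}{9} = \frac{1}{9} \left(- \frac{797}{1357}\right) = - \frac{797}{12213} \approx -0.065258$)
$n{\left(w,Z \right)} = 1$
$40 \left(n{\left(11,-1 \right)} + q\right) = 40 \left(1 - \frac{797}{12213}\right) = 40 \cdot \frac{11416}{12213} = \frac{456640}{12213}$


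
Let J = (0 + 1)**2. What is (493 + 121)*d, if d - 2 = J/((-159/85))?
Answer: 143062/159 ≈ 899.76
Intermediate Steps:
J = 1 (J = 1**2 = 1)
d = 233/159 (d = 2 + 1/(-159/85) = 2 + 1*(-85/159) = 2 - 85/159 = 233/159 ≈ 1.4654)
(493 + 121)*d = (493 + 121)*(233/159) = 614*(233/159) = 143062/159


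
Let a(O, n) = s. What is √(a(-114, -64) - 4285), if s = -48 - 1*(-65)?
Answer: 2*I*√1067 ≈ 65.33*I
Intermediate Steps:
s = 17 (s = -48 + 65 = 17)
a(O, n) = 17
√(a(-114, -64) - 4285) = √(17 - 4285) = √(-4268) = 2*I*√1067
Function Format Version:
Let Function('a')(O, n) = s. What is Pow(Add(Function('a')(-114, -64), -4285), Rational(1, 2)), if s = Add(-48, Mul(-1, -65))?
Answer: Mul(2, I, Pow(1067, Rational(1, 2))) ≈ Mul(65.330, I)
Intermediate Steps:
s = 17 (s = Add(-48, 65) = 17)
Function('a')(O, n) = 17
Pow(Add(Function('a')(-114, -64), -4285), Rational(1, 2)) = Pow(Add(17, -4285), Rational(1, 2)) = Pow(-4268, Rational(1, 2)) = Mul(2, I, Pow(1067, Rational(1, 2)))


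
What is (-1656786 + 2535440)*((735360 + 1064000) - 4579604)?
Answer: -2442872511576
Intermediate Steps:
(-1656786 + 2535440)*((735360 + 1064000) - 4579604) = 878654*(1799360 - 4579604) = 878654*(-2780244) = -2442872511576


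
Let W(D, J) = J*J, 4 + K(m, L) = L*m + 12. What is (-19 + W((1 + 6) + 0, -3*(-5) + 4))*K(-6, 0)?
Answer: 2736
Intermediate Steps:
K(m, L) = 8 + L*m (K(m, L) = -4 + (L*m + 12) = -4 + (12 + L*m) = 8 + L*m)
W(D, J) = J**2
(-19 + W((1 + 6) + 0, -3*(-5) + 4))*K(-6, 0) = (-19 + (-3*(-5) + 4)**2)*(8 + 0*(-6)) = (-19 + (15 + 4)**2)*(8 + 0) = (-19 + 19**2)*8 = (-19 + 361)*8 = 342*8 = 2736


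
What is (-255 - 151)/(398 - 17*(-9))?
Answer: -14/19 ≈ -0.73684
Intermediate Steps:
(-255 - 151)/(398 - 17*(-9)) = -406/(398 + 153) = -406/551 = -406*1/551 = -14/19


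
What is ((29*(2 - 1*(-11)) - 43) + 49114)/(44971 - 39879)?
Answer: 12362/1273 ≈ 9.7109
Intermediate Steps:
((29*(2 - 1*(-11)) - 43) + 49114)/(44971 - 39879) = ((29*(2 + 11) - 43) + 49114)/5092 = ((29*13 - 43) + 49114)*(1/5092) = ((377 - 43) + 49114)*(1/5092) = (334 + 49114)*(1/5092) = 49448*(1/5092) = 12362/1273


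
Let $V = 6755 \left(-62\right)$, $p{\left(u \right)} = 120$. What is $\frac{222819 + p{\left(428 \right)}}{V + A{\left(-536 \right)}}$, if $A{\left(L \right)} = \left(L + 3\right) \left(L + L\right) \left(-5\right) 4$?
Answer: $- \frac{222939}{11846330} \approx -0.018819$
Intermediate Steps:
$V = -418810$
$A{\left(L \right)} = - 40 L \left(3 + L\right)$ ($A{\left(L \right)} = \left(3 + L\right) 2 L \left(-5\right) 4 = 2 L \left(3 + L\right) \left(-5\right) 4 = - 10 L \left(3 + L\right) 4 = - 40 L \left(3 + L\right)$)
$\frac{222819 + p{\left(428 \right)}}{V + A{\left(-536 \right)}} = \frac{222819 + 120}{-418810 - - 21440 \left(3 - 536\right)} = \frac{222939}{-418810 - \left(-21440\right) \left(-533\right)} = \frac{222939}{-418810 - 11427520} = \frac{222939}{-11846330} = 222939 \left(- \frac{1}{11846330}\right) = - \frac{222939}{11846330}$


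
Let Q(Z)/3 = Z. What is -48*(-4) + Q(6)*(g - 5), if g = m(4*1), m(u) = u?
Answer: 174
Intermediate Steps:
Q(Z) = 3*Z
g = 4 (g = 4*1 = 4)
-48*(-4) + Q(6)*(g - 5) = -48*(-4) + (3*6)*(4 - 5) = 192 + 18*(-1) = 192 - 18 = 174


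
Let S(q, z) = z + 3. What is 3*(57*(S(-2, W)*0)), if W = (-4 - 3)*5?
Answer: 0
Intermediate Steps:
W = -35 (W = -7*5 = -35)
S(q, z) = 3 + z
3*(57*(S(-2, W)*0)) = 3*(57*((3 - 35)*0)) = 3*(57*(-32*0)) = 3*(57*0) = 3*0 = 0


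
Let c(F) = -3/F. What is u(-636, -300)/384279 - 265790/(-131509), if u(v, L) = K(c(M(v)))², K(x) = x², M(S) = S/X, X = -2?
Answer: 1842089427953875267/911438874979433808 ≈ 2.0211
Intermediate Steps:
M(S) = -S/2 (M(S) = S/(-2) = S*(-½) = -S/2)
u(v, L) = 1296/v⁴ (u(v, L) = ((-3*(-2/v))²)² = ((-(-6)/v)²)² = ((6/v)²)² = (36/v²)² = 1296/v⁴)
u(-636, -300)/384279 - 265790/(-131509) = (1296/(-636)⁴)/384279 - 265790/(-131509) = (1296*(1/163617014016))*(1/384279) - 265790*(-1/131509) = (1/126247696)*(1/384279) + 37970/18787 = 1/48514338371184 + 37970/18787 = 1842089427953875267/911438874979433808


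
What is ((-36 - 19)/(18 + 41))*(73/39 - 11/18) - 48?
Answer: -11507/234 ≈ -49.175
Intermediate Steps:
((-36 - 19)/(18 + 41))*(73/39 - 11/18) - 48 = (-55/59)*(73*(1/39) - 11*1/18) - 48 = (-55*1/59)*(73/39 - 11/18) - 48 = -55/59*295/234 - 48 = -275/234 - 48 = -11507/234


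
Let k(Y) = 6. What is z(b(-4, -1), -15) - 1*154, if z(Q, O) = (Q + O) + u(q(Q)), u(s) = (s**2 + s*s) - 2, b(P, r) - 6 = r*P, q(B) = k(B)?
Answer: -89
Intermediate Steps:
q(B) = 6
b(P, r) = 6 + P*r (b(P, r) = 6 + r*P = 6 + P*r)
u(s) = -2 + 2*s**2 (u(s) = (s**2 + s**2) - 2 = 2*s**2 - 2 = -2 + 2*s**2)
z(Q, O) = 70 + O + Q (z(Q, O) = (Q + O) + (-2 + 2*6**2) = (O + Q) + (-2 + 2*36) = (O + Q) + (-2 + 72) = (O + Q) + 70 = 70 + O + Q)
z(b(-4, -1), -15) - 1*154 = (70 - 15 + (6 - 4*(-1))) - 1*154 = (70 - 15 + (6 + 4)) - 154 = (70 - 15 + 10) - 154 = 65 - 154 = -89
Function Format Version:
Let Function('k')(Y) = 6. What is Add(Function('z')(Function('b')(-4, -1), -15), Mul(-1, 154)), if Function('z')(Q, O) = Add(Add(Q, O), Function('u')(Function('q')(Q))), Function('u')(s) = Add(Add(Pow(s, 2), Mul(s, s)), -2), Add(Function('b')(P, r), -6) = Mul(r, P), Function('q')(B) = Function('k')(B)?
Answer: -89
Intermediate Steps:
Function('q')(B) = 6
Function('b')(P, r) = Add(6, Mul(P, r)) (Function('b')(P, r) = Add(6, Mul(r, P)) = Add(6, Mul(P, r)))
Function('u')(s) = Add(-2, Mul(2, Pow(s, 2))) (Function('u')(s) = Add(Add(Pow(s, 2), Pow(s, 2)), -2) = Add(Mul(2, Pow(s, 2)), -2) = Add(-2, Mul(2, Pow(s, 2))))
Function('z')(Q, O) = Add(70, O, Q) (Function('z')(Q, O) = Add(Add(Q, O), Add(-2, Mul(2, Pow(6, 2)))) = Add(Add(O, Q), Add(-2, Mul(2, 36))) = Add(Add(O, Q), Add(-2, 72)) = Add(Add(O, Q), 70) = Add(70, O, Q))
Add(Function('z')(Function('b')(-4, -1), -15), Mul(-1, 154)) = Add(Add(70, -15, Add(6, Mul(-4, -1))), Mul(-1, 154)) = Add(Add(70, -15, Add(6, 4)), -154) = Add(Add(70, -15, 10), -154) = Add(65, -154) = -89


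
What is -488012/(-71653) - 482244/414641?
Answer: 167795554360/29710271573 ≈ 5.6477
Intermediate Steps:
-488012/(-71653) - 482244/414641 = -488012*(-1/71653) - 482244*1/414641 = 488012/71653 - 482244/414641 = 167795554360/29710271573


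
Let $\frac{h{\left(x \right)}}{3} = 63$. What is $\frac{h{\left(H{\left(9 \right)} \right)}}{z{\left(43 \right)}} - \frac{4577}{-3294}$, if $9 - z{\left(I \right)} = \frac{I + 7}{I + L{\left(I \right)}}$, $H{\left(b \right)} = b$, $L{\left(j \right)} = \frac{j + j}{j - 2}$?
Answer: $\frac{1217907541}{48062754} \approx 25.34$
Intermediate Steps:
$L{\left(j \right)} = \frac{2 j}{-2 + j}$
$h{\left(x \right)} = 189$ ($h{\left(x \right)} = 3 \cdot 63 = 189$)
$z{\left(I \right)} = 9 - \frac{7 + I}{I + \frac{2 I}{-2 + I}}$ ($z{\left(I \right)} = 9 - \frac{I + 7}{I + \frac{2 I}{-2 + I}} = 9 - \frac{7 + I}{I + \frac{2 I}{-2 + I}}$)
$\frac{h{\left(H{\left(9 \right)} \right)}}{z{\left(43 \right)}} - \frac{4577}{-3294} = \frac{189}{8 - \frac{5}{43} + \frac{14}{1849}} - \frac{4577}{-3294} = \frac{189}{8 - \frac{5}{43} + 14 \cdot \frac{1}{1849}} - - \frac{4577}{3294} = \frac{189}{8 - \frac{5}{43} + \frac{14}{1849}} + \frac{4577}{3294} = \frac{189}{\frac{14591}{1849}} + \frac{4577}{3294} = 189 \cdot \frac{1849}{14591} + \frac{4577}{3294} = \frac{349461}{14591} + \frac{4577}{3294} = \frac{1217907541}{48062754}$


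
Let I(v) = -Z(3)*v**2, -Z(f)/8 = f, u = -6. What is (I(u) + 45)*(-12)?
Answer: -10908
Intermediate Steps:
Z(f) = -8*f
I(v) = 24*v**2 (I(v) = -(-8*3)*v**2 = -(-24)*v**2 = 24*v**2)
(I(u) + 45)*(-12) = (24*(-6)**2 + 45)*(-12) = (24*36 + 45)*(-12) = (864 + 45)*(-12) = 909*(-12) = -10908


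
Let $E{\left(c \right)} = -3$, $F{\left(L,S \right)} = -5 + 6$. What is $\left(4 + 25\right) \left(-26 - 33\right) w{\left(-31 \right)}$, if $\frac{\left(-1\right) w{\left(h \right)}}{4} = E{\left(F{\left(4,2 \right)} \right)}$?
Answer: $-20532$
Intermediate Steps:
$F{\left(L,S \right)} = 1$
$w{\left(h \right)} = 12$ ($w{\left(h \right)} = \left(-4\right) \left(-3\right) = 12$)
$\left(4 + 25\right) \left(-26 - 33\right) w{\left(-31 \right)} = \left(4 + 25\right) \left(-26 - 33\right) 12 = 29 \left(-59\right) 12 = \left(-1711\right) 12 = -20532$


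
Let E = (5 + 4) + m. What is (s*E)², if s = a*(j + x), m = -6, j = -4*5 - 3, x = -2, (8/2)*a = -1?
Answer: 5625/16 ≈ 351.56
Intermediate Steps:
a = -¼ (a = (¼)*(-1) = -¼ ≈ -0.25000)
j = -23 (j = -20 - 3 = -23)
s = 25/4 (s = -(-23 - 2)/4 = -¼*(-25) = 25/4 ≈ 6.2500)
E = 3 (E = (5 + 4) - 6 = 9 - 6 = 3)
(s*E)² = ((25/4)*3)² = (75/4)² = 5625/16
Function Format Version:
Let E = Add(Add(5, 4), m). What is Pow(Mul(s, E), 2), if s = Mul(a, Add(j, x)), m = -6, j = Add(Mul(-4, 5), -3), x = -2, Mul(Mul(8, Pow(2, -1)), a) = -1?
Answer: Rational(5625, 16) ≈ 351.56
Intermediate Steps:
a = Rational(-1, 4) (a = Mul(Rational(1, 4), -1) = Rational(-1, 4) ≈ -0.25000)
j = -23 (j = Add(-20, -3) = -23)
s = Rational(25, 4) (s = Mul(Rational(-1, 4), Add(-23, -2)) = Mul(Rational(-1, 4), -25) = Rational(25, 4) ≈ 6.2500)
E = 3 (E = Add(Add(5, 4), -6) = Add(9, -6) = 3)
Pow(Mul(s, E), 2) = Pow(Mul(Rational(25, 4), 3), 2) = Pow(Rational(75, 4), 2) = Rational(5625, 16)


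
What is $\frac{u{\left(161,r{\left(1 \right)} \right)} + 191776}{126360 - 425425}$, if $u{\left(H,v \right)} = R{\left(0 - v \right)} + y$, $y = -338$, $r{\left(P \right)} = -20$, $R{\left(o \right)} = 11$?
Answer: $- \frac{191449}{299065} \approx -0.64016$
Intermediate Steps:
$u{\left(H,v \right)} = -327$ ($u{\left(H,v \right)} = 11 - 338 = -327$)
$\frac{u{\left(161,r{\left(1 \right)} \right)} + 191776}{126360 - 425425} = \frac{-327 + 191776}{126360 - 425425} = \frac{191449}{-299065} = 191449 \left(- \frac{1}{299065}\right) = - \frac{191449}{299065}$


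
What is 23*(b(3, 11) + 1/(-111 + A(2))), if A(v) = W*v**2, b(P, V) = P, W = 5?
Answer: 6256/91 ≈ 68.747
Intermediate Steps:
A(v) = 5*v**2
23*(b(3, 11) + 1/(-111 + A(2))) = 23*(3 + 1/(-111 + 5*2**2)) = 23*(3 + 1/(-111 + 5*4)) = 23*(3 + 1/(-111 + 20)) = 23*(3 + 1/(-91)) = 23*(3 - 1/91) = 23*(272/91) = 6256/91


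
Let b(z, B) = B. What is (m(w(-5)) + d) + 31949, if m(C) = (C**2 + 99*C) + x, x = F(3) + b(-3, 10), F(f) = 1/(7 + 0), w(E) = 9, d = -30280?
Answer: 18558/7 ≈ 2651.1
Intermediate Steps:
F(f) = 1/7
x = 71/7 (x = 1/7 + 10 = 71/7 ≈ 10.143)
m(C) = 71/7 + C**2 + 99*C (m(C) = (C**2 + 99*C) + 71/7 = 71/7 + C**2 + 99*C)
(m(w(-5)) + d) + 31949 = ((71/7 + 9**2 + 99*9) - 30280) + 31949 = ((71/7 + 81 + 891) - 30280) + 31949 = (6875/7 - 30280) + 31949 = -205085/7 + 31949 = 18558/7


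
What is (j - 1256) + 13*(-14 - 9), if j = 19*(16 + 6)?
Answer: -1137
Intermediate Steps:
j = 418 (j = 19*22 = 418)
(j - 1256) + 13*(-14 - 9) = (418 - 1256) + 13*(-14 - 9) = -838 + 13*(-23) = -838 - 299 = -1137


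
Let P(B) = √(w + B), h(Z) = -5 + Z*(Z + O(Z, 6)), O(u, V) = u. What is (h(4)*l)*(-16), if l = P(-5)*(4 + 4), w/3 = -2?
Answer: -3456*I*√11 ≈ -11462.0*I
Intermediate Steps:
w = -6 (w = 3*(-2) = -6)
h(Z) = -5 + 2*Z² (h(Z) = -5 + Z*(Z + Z) = -5 + Z*(2*Z) = -5 + 2*Z²)
P(B) = √(-6 + B)
l = 8*I*√11 (l = √(-6 - 5)*(4 + 4) = √(-11)*8 = (I*√11)*8 = 8*I*√11 ≈ 26.533*I)
(h(4)*l)*(-16) = ((-5 + 2*4²)*(8*I*√11))*(-16) = ((-5 + 2*16)*(8*I*√11))*(-16) = ((-5 + 32)*(8*I*√11))*(-16) = (27*(8*I*√11))*(-16) = (216*I*√11)*(-16) = -3456*I*√11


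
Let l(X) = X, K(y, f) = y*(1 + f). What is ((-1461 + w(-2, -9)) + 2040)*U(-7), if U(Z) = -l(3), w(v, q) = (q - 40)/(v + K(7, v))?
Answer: -5260/3 ≈ -1753.3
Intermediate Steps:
w(v, q) = (-40 + q)/(7 + 8*v) (w(v, q) = (q - 40)/(v + 7*(1 + v)) = (-40 + q)/(v + (7 + 7*v)) = (-40 + q)/(7 + 8*v))
U(Z) = -3 (U(Z) = -1*3 = -3)
((-1461 + w(-2, -9)) + 2040)*U(-7) = ((-1461 + (-40 - 9)/(7 + 8*(-2))) + 2040)*(-3) = ((-1461 - 49/(7 - 16)) + 2040)*(-3) = ((-1461 - 49/(-9)) + 2040)*(-3) = ((-1461 - ⅑*(-49)) + 2040)*(-3) = ((-1461 + 49/9) + 2040)*(-3) = (-13100/9 + 2040)*(-3) = (5260/9)*(-3) = -5260/3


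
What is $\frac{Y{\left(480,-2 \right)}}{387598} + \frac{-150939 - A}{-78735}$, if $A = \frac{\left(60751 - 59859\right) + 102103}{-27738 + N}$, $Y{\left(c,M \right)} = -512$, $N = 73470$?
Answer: $\frac{1336842743118937}{697813807366980} \approx 1.9158$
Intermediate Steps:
$A = \frac{102995}{45732}$ ($A = \frac{\left(60751 - 59859\right) + 102103}{-27738 + 73470} = \frac{892 + 102103}{45732} = 102995 \cdot \frac{1}{45732} = \frac{102995}{45732} \approx 2.2521$)
$\frac{Y{\left(480,-2 \right)}}{387598} + \frac{-150939 - A}{-78735} = - \frac{512}{387598} + \frac{-150939 - \frac{102995}{45732}}{-78735} = \left(-512\right) \frac{1}{387598} + \left(-150939 - \frac{102995}{45732}\right) \left(- \frac{1}{78735}\right) = - \frac{256}{193799} - - \frac{6902845343}{3600709020} = - \frac{256}{193799} + \frac{6902845343}{3600709020} = \frac{1336842743118937}{697813807366980}$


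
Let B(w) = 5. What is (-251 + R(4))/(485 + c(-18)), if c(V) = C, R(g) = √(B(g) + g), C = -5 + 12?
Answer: -62/123 ≈ -0.50406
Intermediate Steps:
C = 7
R(g) = √(5 + g)
c(V) = 7
(-251 + R(4))/(485 + c(-18)) = (-251 + √(5 + 4))/(485 + 7) = (-251 + √9)/492 = (-251 + 3)*(1/492) = -248*1/492 = -62/123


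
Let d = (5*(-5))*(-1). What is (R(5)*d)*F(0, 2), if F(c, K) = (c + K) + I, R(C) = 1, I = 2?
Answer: 100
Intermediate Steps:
F(c, K) = 2 + K + c (F(c, K) = (c + K) + 2 = (K + c) + 2 = 2 + K + c)
d = 25 (d = -25*(-1) = 25)
(R(5)*d)*F(0, 2) = (1*25)*(2 + 2 + 0) = 25*4 = 100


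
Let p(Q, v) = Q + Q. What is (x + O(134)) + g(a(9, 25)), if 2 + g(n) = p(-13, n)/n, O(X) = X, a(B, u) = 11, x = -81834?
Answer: -898748/11 ≈ -81704.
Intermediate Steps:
p(Q, v) = 2*Q
g(n) = -2 - 26/n (g(n) = -2 + (2*(-13))/n = -2 - 26/n)
(x + O(134)) + g(a(9, 25)) = (-81834 + 134) + (-2 - 26/11) = -81700 + (-2 - 26*1/11) = -81700 + (-2 - 26/11) = -81700 - 48/11 = -898748/11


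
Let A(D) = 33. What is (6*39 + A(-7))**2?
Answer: 71289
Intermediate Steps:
(6*39 + A(-7))**2 = (6*39 + 33)**2 = (234 + 33)**2 = 267**2 = 71289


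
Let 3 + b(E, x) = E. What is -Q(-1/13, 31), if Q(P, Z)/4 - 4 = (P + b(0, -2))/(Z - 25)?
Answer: -544/39 ≈ -13.949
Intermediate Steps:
b(E, x) = -3 + E
Q(P, Z) = 16 + 4*(-3 + P)/(-25 + Z) (Q(P, Z) = 16 + 4*((P + (-3 + 0))/(Z - 25)) = 16 + 4*((P - 3)/(-25 + Z)) = 16 + 4*((-3 + P)/(-25 + Z)) = 16 + 4*(-3 + P)/(-25 + Z))
-Q(-1/13, 31) = -4*(-103 - 1/13 + 4*31)/(-25 + 31) = -4*(-103 - 1*1/13 + 124)/6 = -4*(-103 - 1/13 + 124)/6 = -4*272/(6*13) = -1*544/39 = -544/39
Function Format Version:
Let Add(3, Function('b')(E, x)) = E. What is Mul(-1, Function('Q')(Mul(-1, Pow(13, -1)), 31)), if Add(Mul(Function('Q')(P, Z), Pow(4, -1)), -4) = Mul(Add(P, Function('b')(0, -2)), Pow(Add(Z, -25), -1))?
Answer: Rational(-544, 39) ≈ -13.949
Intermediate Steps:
Function('b')(E, x) = Add(-3, E)
Function('Q')(P, Z) = Add(16, Mul(4, Pow(Add(-25, Z), -1), Add(-3, P))) (Function('Q')(P, Z) = Add(16, Mul(4, Mul(Add(P, Add(-3, 0)), Pow(Add(Z, -25), -1)))) = Add(16, Mul(4, Mul(Add(P, -3), Pow(Add(-25, Z), -1)))) = Add(16, Mul(4, Mul(Add(-3, P), Pow(Add(-25, Z), -1)))) = Add(16, Mul(4, Mul(Pow(Add(-25, Z), -1), Add(-3, P)))) = Add(16, Mul(4, Pow(Add(-25, Z), -1), Add(-3, P))))
Mul(-1, Function('Q')(Mul(-1, Pow(13, -1)), 31)) = Mul(-1, Mul(4, Pow(Add(-25, 31), -1), Add(-103, Mul(-1, Pow(13, -1)), Mul(4, 31)))) = Mul(-1, Mul(4, Pow(6, -1), Add(-103, Mul(-1, Rational(1, 13)), 124))) = Mul(-1, Mul(4, Rational(1, 6), Add(-103, Rational(-1, 13), 124))) = Mul(-1, Mul(4, Rational(1, 6), Rational(272, 13))) = Mul(-1, Rational(544, 39)) = Rational(-544, 39)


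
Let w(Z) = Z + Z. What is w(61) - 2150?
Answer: -2028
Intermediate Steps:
w(Z) = 2*Z
w(61) - 2150 = 2*61 - 2150 = 122 - 2150 = -2028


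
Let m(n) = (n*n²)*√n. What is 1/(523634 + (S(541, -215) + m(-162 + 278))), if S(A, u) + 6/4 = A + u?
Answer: -2095834/1129389763747735 + 12487168*√29/1129389763747735 ≈ 5.7686e-8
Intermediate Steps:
m(n) = n^(7/2) (m(n) = n³*√n = n^(7/2))
S(A, u) = -3/2 + A + u (S(A, u) = -3/2 + (A + u) = -3/2 + A + u)
1/(523634 + (S(541, -215) + m(-162 + 278))) = 1/(523634 + ((-3/2 + 541 - 215) + (-162 + 278)^(7/2))) = 1/(523634 + (649/2 + 116^(7/2))) = 1/(523634 + (649/2 + 3121792*√29)) = 1/(1047917/2 + 3121792*√29)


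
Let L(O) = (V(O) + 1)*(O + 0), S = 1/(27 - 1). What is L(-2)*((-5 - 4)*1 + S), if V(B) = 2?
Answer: 699/13 ≈ 53.769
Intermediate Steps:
S = 1/26 ≈ 0.038462
L(O) = 3*O (L(O) = (2 + 1)*(O + 0) = 3*O)
L(-2)*((-5 - 4)*1 + S) = (3*(-2))*((-5 - 4)*1 + 1/26) = -6*(-9*1 + 1/26) = -6*(-9 + 1/26) = -6*(-233/26) = 699/13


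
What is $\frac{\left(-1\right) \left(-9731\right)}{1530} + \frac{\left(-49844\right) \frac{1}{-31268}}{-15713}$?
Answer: $\frac{1195225272521}{187927637130} \approx 6.36$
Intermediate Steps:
$\frac{\left(-1\right) \left(-9731\right)}{1530} + \frac{\left(-49844\right) \frac{1}{-31268}}{-15713} = 9731 \cdot \frac{1}{1530} + \left(-49844\right) \left(- \frac{1}{31268}\right) \left(- \frac{1}{15713}\right) = \frac{9731}{1530} + \frac{12461}{7817} \left(- \frac{1}{15713}\right) = \frac{9731}{1530} - \frac{12461}{122828521} = \frac{1195225272521}{187927637130}$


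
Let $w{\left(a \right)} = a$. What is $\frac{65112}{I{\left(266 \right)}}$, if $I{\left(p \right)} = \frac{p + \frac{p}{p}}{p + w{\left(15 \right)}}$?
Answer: $\frac{6098824}{89} \approx 68526.0$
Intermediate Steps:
$I{\left(p \right)} = \frac{1 + p}{15 + p}$ ($I{\left(p \right)} = \frac{p + \frac{p}{p}}{p + 15} = \frac{p + 1}{15 + p} = \frac{1 + p}{15 + p}$)
$\frac{65112}{I{\left(266 \right)}} = \frac{65112}{\frac{1}{15 + 266} \left(1 + 266\right)} = \frac{65112}{\frac{1}{281} \cdot 267} = \frac{65112}{\frac{267}{281}} = 65112 \cdot \frac{281}{267} = \frac{6098824}{89}$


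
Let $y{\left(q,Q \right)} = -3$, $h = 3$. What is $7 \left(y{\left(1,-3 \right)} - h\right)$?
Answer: $-42$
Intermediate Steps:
$7 \left(y{\left(1,-3 \right)} - h\right) = 7 \left(-3 - 3\right) = 7 \left(-6\right) = -42$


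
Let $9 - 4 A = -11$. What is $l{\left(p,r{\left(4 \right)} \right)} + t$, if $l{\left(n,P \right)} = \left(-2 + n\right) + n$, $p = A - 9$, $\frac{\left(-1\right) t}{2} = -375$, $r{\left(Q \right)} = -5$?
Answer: $740$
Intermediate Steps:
$A = 5$ ($A = \frac{9}{4} - - \frac{11}{4} = \frac{9}{4} + \frac{11}{4} = 5$)
$t = 750$ ($t = \left(-2\right) \left(-375\right) = 750$)
$p = -4$ ($p = 5 - 9 = -4$)
$l{\left(n,P \right)} = -2 + 2 n$
$l{\left(p,r{\left(4 \right)} \right)} + t = \left(-2 + 2 \left(-4\right)\right) + 750 = \left(-2 - 8\right) + 750 = -10 + 750 = 740$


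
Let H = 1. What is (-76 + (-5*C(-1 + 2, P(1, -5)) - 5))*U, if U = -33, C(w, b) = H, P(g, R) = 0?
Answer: 2838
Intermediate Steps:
C(w, b) = 1
(-76 + (-5*C(-1 + 2, P(1, -5)) - 5))*U = (-76 + (-5*1 - 5))*(-33) = (-76 + (-5 - 5))*(-33) = (-76 - 10)*(-33) = -86*(-33) = 2838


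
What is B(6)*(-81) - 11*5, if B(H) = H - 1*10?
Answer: 269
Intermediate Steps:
B(H) = -10 + H (B(H) = H - 10 = -10 + H)
B(6)*(-81) - 11*5 = (-10 + 6)*(-81) - 11*5 = -4*(-81) - 55 = 324 - 55 = 269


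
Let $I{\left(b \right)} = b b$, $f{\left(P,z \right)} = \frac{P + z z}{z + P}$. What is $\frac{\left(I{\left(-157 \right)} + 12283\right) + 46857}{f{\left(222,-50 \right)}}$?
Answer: $\frac{7205854}{1361} \approx 5294.5$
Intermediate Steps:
$f{\left(P,z \right)} = \frac{P + z^{2}}{P + z}$
$I{\left(b \right)} = b^{2}$
$\frac{\left(I{\left(-157 \right)} + 12283\right) + 46857}{f{\left(222,-50 \right)}} = \frac{\left(\left(-157\right)^{2} + 12283\right) + 46857}{\frac{1}{222 - 50} \left(222 + \left(-50\right)^{2}\right)} = \frac{\left(24649 + 12283\right) + 46857}{\frac{1}{172} \left(222 + 2500\right)} = \frac{36932 + 46857}{\frac{1}{172} \cdot 2722} = \frac{83789}{\frac{1361}{86}} = 83789 \cdot \frac{86}{1361} = \frac{7205854}{1361}$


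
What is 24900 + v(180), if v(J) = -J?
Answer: 24720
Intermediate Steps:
24900 + v(180) = 24900 - 1*180 = 24900 - 180 = 24720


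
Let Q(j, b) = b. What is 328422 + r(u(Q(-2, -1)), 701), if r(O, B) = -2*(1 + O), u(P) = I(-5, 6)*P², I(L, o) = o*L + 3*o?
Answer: 328444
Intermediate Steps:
I(L, o) = 3*o + L*o (I(L, o) = L*o + 3*o = 3*o + L*o)
u(P) = -12*P² (u(P) = (6*(3 - 5))*P² = (6*(-2))*P² = -12*P²)
r(O, B) = -2 - 2*O
328422 + r(u(Q(-2, -1)), 701) = 328422 + (-2 - (-24)*(-1)²) = 328422 + (-2 - (-24)) = 328422 + (-2 - 2*(-12)) = 328422 + (-2 + 24) = 328422 + 22 = 328444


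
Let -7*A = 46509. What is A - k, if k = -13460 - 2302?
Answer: 63825/7 ≈ 9117.9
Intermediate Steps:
k = -15762
A = -46509/7 (A = -⅐*46509 = -46509/7 ≈ -6644.1)
A - k = -46509/7 - 1*(-15762) = -46509/7 + 15762 = 63825/7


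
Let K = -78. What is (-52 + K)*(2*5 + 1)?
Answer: -1430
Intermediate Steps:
(-52 + K)*(2*5 + 1) = (-52 - 78)*(2*5 + 1) = -130*(10 + 1) = -130*11 = -1430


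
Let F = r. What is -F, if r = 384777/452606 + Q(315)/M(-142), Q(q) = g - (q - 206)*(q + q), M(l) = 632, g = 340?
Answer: 7670847229/71511748 ≈ 107.27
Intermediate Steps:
Q(q) = 340 - 2*q*(-206 + q) (Q(q) = 340 - (q - 206)*(q + q) = 340 - (-206 + q)*2*q = 340 - 2*q*(-206 + q))
r = -7670847229/71511748 (r = 384777/452606 + (340 - 2*315² + 412*315)/632 = 384777*(1/452606) + (340 - 2*99225 + 129780)*(1/632) = 384777/452606 + (340 - 198450 + 129780)*(1/632) = 384777/452606 - 68330*1/632 = 384777/452606 - 34165/316 = -7670847229/71511748 ≈ -107.27)
F = -7670847229/71511748 ≈ -107.27
-F = -1*(-7670847229/71511748) = 7670847229/71511748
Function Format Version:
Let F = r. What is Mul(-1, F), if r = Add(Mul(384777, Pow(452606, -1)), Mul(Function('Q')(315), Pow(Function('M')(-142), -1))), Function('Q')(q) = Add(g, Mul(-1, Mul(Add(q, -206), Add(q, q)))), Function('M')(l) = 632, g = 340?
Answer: Rational(7670847229, 71511748) ≈ 107.27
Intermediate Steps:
Function('Q')(q) = Add(340, Mul(-2, q, Add(-206, q))) (Function('Q')(q) = Add(340, Mul(-1, Mul(Add(q, -206), Add(q, q)))) = Add(340, Mul(-1, Mul(Add(-206, q), Mul(2, q)))) = Add(340, Mul(-1, Mul(2, q, Add(-206, q)))) = Add(340, Mul(-2, q, Add(-206, q))))
r = Rational(-7670847229, 71511748) (r = Add(Mul(384777, Pow(452606, -1)), Mul(Add(340, Mul(-2, Pow(315, 2)), Mul(412, 315)), Pow(632, -1))) = Add(Mul(384777, Rational(1, 452606)), Mul(Add(340, Mul(-2, 99225), 129780), Rational(1, 632))) = Add(Rational(384777, 452606), Mul(Add(340, -198450, 129780), Rational(1, 632))) = Add(Rational(384777, 452606), Mul(-68330, Rational(1, 632))) = Add(Rational(384777, 452606), Rational(-34165, 316)) = Rational(-7670847229, 71511748) ≈ -107.27)
F = Rational(-7670847229, 71511748) ≈ -107.27
Mul(-1, F) = Mul(-1, Rational(-7670847229, 71511748)) = Rational(7670847229, 71511748)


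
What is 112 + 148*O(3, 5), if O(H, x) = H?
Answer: 556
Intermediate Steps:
112 + 148*O(3, 5) = 112 + 148*3 = 112 + 444 = 556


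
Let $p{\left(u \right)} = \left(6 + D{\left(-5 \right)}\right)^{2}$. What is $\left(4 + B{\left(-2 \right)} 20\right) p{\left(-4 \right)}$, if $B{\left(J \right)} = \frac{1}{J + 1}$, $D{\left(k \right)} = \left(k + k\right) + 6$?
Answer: $-64$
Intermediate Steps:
$D{\left(k \right)} = 6 + 2 k$ ($D{\left(k \right)} = 2 k + 6 = 6 + 2 k$)
$B{\left(J \right)} = \frac{1}{1 + J}$
$p{\left(u \right)} = 4$ ($p{\left(u \right)} = \left(6 + \left(6 + 2 \left(-5\right)\right)\right)^{2} = \left(6 + \left(6 - 10\right)\right)^{2} = \left(6 - 4\right)^{2} = 2^{2} = 4$)
$\left(4 + B{\left(-2 \right)} 20\right) p{\left(-4 \right)} = \left(4 + \frac{1}{1 - 2} \cdot 20\right) 4 = \left(4 + \frac{1}{-1} \cdot 20\right) 4 = \left(4 - 20\right) 4 = \left(-16\right) 4 = -64$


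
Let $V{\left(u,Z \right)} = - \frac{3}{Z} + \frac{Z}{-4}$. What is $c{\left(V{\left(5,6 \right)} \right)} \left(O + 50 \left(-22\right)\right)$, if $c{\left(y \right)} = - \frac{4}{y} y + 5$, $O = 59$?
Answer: $-1041$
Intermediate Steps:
$V{\left(u,Z \right)} = - \frac{3}{Z} - \frac{Z}{4}$ ($V{\left(u,Z \right)} = - \frac{3}{Z} + Z \left(- \frac{1}{4}\right) = - \frac{3}{Z} - \frac{Z}{4}$)
$c{\left(y \right)} = 1$ ($c{\left(y \right)} = -4 + 5 = 1$)
$c{\left(V{\left(5,6 \right)} \right)} \left(O + 50 \left(-22\right)\right) = 1 \left(59 + 50 \left(-22\right)\right) = 1 \left(59 - 1100\right) = 1 \left(-1041\right) = -1041$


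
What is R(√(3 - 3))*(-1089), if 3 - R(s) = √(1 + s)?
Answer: -2178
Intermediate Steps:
R(s) = 3 - √(1 + s)
R(√(3 - 3))*(-1089) = (3 - √(1 + √(3 - 3)))*(-1089) = (3 - √(1 + √0))*(-1089) = (3 - √(1 + 0))*(-1089) = (3 - √1)*(-1089) = (3 - 1*1)*(-1089) = (3 - 1)*(-1089) = 2*(-1089) = -2178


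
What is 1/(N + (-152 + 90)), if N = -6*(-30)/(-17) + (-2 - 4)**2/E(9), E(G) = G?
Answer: -17/1166 ≈ -0.014580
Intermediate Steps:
N = -112/17 (N = -6*(-30)/(-17) + (-2 - 4)**2/9 = 180*(-1/17) + (-6)**2*(1/9) = -180/17 + 36*(1/9) = -180/17 + 4 = -112/17 ≈ -6.5882)
1/(N + (-152 + 90)) = 1/(-112/17 + (-152 + 90)) = 1/(-112/17 - 62) = 1/(-1166/17) = -17/1166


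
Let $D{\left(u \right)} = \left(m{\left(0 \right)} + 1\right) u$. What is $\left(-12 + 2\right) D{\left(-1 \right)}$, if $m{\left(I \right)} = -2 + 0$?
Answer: $-10$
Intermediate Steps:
$m{\left(I \right)} = -2$
$D{\left(u \right)} = - u$ ($D{\left(u \right)} = \left(-2 + 1\right) u = - u$)
$\left(-12 + 2\right) D{\left(-1 \right)} = \left(-12 + 2\right) \left(\left(-1\right) \left(-1\right)\right) = \left(-10\right) 1 = -10$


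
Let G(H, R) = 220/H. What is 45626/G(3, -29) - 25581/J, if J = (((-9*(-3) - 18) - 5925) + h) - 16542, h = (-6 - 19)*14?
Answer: 781885311/1254440 ≈ 623.29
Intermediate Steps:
h = -350 (h = -25*14 = -350)
J = -22808 (J = (((-9*(-3) - 18) - 5925) - 350) - 16542 = (((27 - 18) - 5925) - 350) - 16542 = ((9 - 5925) - 350) - 16542 = (-5916 - 350) - 16542 = -6266 - 16542 = -22808)
45626/G(3, -29) - 25581/J = 45626/((220/3)) - 25581/(-22808) = 45626/((220*(⅓))) - 25581*(-1/22808) = 45626/(220/3) + 25581/22808 = 45626*(3/220) + 25581/22808 = 68439/110 + 25581/22808 = 781885311/1254440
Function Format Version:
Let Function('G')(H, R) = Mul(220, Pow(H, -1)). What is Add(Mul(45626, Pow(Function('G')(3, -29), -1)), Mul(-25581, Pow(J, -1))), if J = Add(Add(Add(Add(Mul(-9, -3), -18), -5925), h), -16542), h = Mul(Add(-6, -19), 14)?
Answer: Rational(781885311, 1254440) ≈ 623.29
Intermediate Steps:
h = -350 (h = Mul(-25, 14) = -350)
J = -22808 (J = Add(Add(Add(Add(Mul(-9, -3), -18), -5925), -350), -16542) = Add(Add(Add(Add(27, -18), -5925), -350), -16542) = Add(Add(Add(9, -5925), -350), -16542) = Add(Add(-5916, -350), -16542) = Add(-6266, -16542) = -22808)
Add(Mul(45626, Pow(Function('G')(3, -29), -1)), Mul(-25581, Pow(J, -1))) = Add(Mul(45626, Pow(Mul(220, Pow(3, -1)), -1)), Mul(-25581, Pow(-22808, -1))) = Add(Mul(45626, Pow(Mul(220, Rational(1, 3)), -1)), Mul(-25581, Rational(-1, 22808))) = Add(Mul(45626, Pow(Rational(220, 3), -1)), Rational(25581, 22808)) = Add(Mul(45626, Rational(3, 220)), Rational(25581, 22808)) = Add(Rational(68439, 110), Rational(25581, 22808)) = Rational(781885311, 1254440)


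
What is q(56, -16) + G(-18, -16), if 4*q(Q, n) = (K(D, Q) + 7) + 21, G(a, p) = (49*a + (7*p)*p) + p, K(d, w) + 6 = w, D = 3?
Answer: 1827/2 ≈ 913.50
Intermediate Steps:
K(d, w) = -6 + w
G(a, p) = p + 7*p² + 49*a (G(a, p) = (49*a + 7*p²) + p = (7*p² + 49*a) + p = p + 7*p² + 49*a)
q(Q, n) = 11/2 + Q/4 (q(Q, n) = (((-6 + Q) + 7) + 21)/4 = ((1 + Q) + 21)/4 = (22 + Q)/4 = 11/2 + Q/4)
q(56, -16) + G(-18, -16) = (11/2 + (¼)*56) + (-16 + 7*(-16)² + 49*(-18)) = (11/2 + 14) + (-16 + 7*256 - 882) = 39/2 + (-16 + 1792 - 882) = 39/2 + 894 = 1827/2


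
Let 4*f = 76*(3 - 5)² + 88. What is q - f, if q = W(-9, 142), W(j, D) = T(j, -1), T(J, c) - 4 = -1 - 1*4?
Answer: -99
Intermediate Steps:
T(J, c) = -1 (T(J, c) = 4 + (-1 - 1*4) = 4 + (-1 - 4) = 4 - 5 = -1)
W(j, D) = -1
f = 98 (f = (76*(3 - 5)² + 88)/4 = (76*(-2)² + 88)/4 = (76*4 + 88)/4 = (304 + 88)/4 = (¼)*392 = 98)
q = -1
q - f = -1 - 1*98 = -1 - 98 = -99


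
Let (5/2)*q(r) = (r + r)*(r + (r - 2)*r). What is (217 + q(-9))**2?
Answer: 185761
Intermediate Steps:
q(r) = 4*r*(r + r*(-2 + r))/5 (q(r) = 2*((r + r)*(r + (r - 2)*r))/5 = 2*((2*r)*(r + (-2 + r)*r))/5 = 2*((2*r)*(r + r*(-2 + r)))/5 = 2*(2*r*(r + r*(-2 + r)))/5 = 4*r*(r + r*(-2 + r))/5)
(217 + q(-9))**2 = (217 + (4/5)*(-9)**2*(-1 - 9))**2 = (217 + (4/5)*81*(-10))**2 = (217 - 648)**2 = (-431)**2 = 185761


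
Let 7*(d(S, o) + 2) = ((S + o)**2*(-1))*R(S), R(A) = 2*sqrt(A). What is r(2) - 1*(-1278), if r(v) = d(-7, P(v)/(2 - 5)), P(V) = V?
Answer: 1276 - 1058*I*sqrt(7)/63 ≈ 1276.0 - 44.432*I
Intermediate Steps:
d(S, o) = -2 - 2*sqrt(S)*(S + o)**2/7 (d(S, o) = -2 + (((S + o)**2*(-1))*(2*sqrt(S)))/7 = -2 + ((-(S + o)**2)*(2*sqrt(S)))/7 = -2 + (-2*sqrt(S)*(S + o)**2)/7 = -2 - 2*sqrt(S)*(S + o)**2/7)
r(v) = -2 - 2*I*sqrt(7)*(-7 - v/3)**2/7 (r(v) = -2 - 2*sqrt(-7)*(-7 + v/(2 - 5))**2/7 = -2 - 2*I*sqrt(7)*(-7 + v/(-3))**2/7 = -2 - 2*I*sqrt(7)*(-7 + v*(-1/3))**2/7 = -2 - 2*I*sqrt(7)*(-7 - v/3)**2/7)
r(2) - 1*(-1278) = (-2 - 2*I*sqrt(7)*(21 + 2)**2/63) - 1*(-1278) = (-2 - 2/63*I*sqrt(7)*23**2) + 1278 = (-2 - 2/63*I*sqrt(7)*529) + 1278 = (-2 - 1058*I*sqrt(7)/63) + 1278 = 1276 - 1058*I*sqrt(7)/63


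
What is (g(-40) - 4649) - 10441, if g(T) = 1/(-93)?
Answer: -1403371/93 ≈ -15090.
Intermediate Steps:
g(T) = -1/93
(g(-40) - 4649) - 10441 = (-1/93 - 4649) - 10441 = -432358/93 - 10441 = -1403371/93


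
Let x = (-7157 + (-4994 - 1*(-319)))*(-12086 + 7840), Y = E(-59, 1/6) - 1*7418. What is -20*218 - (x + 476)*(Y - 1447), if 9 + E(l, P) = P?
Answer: 1337441465402/3 ≈ 4.4581e+11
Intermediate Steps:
E(l, P) = -9 + P
Y = -44561/6 (Y = (-9 + 1/6) - 1*7418 = (-9 + ⅙) - 7418 = -53/6 - 7418 = -44561/6 ≈ -7426.8)
x = 50238672 (x = (-7157 + (-4994 + 319))*(-4246) = (-7157 - 4675)*(-4246) = -11832*(-4246) = 50238672)
-20*218 - (x + 476)*(Y - 1447) = -20*218 - (50238672 + 476)*(-44561/6 - 1447) = -4360 - 50239148*(-53243)/6 = -4360 - 1*(-1337441478482/3) = -4360 + 1337441478482/3 = 1337441465402/3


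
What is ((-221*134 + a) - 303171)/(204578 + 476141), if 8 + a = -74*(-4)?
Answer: -332497/680719 ≈ -0.48845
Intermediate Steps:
a = 288 (a = -8 - 74*(-4) = -8 + 296 = 288)
((-221*134 + a) - 303171)/(204578 + 476141) = ((-221*134 + 288) - 303171)/(204578 + 476141) = ((-29614 + 288) - 303171)/680719 = (-29326 - 303171)*(1/680719) = -332497*1/680719 = -332497/680719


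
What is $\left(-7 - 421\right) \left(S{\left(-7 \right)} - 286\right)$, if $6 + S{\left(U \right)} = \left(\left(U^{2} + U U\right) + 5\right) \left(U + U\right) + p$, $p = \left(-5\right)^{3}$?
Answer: $795652$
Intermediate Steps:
$p = -125$
$S{\left(U \right)} = -131 + 2 U \left(5 + 2 U^{2}\right)$ ($S{\left(U \right)} = -6 + \left(\left(\left(U^{2} + U U\right) + 5\right) \left(U + U\right) - 125\right) = -6 + \left(\left(\left(U^{2} + U^{2}\right) + 5\right) 2 U - 125\right) = -6 + \left(\left(2 U^{2} + 5\right) 2 U - 125\right) = -6 + \left(\left(5 + 2 U^{2}\right) 2 U - 125\right) = -6 + \left(2 U \left(5 + 2 U^{2}\right) - 125\right) = -6 + \left(-125 + 2 U \left(5 + 2 U^{2}\right)\right) = -131 + 2 U \left(5 + 2 U^{2}\right)$)
$\left(-7 - 421\right) \left(S{\left(-7 \right)} - 286\right) = \left(-7 - 421\right) \left(\left(-131 + 4 \left(-7\right)^{3} + 10 \left(-7\right)\right) - 286\right) = - 428 \left(\left(-131 + 4 \left(-343\right) - 70\right) - 286\right) = - 428 \left(\left(-131 - 1372 - 70\right) - 286\right) = - 428 \left(-1573 - 286\right) = \left(-428\right) \left(-1859\right) = 795652$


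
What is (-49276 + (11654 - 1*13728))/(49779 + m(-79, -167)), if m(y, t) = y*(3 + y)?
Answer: -3950/4291 ≈ -0.92053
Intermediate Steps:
(-49276 + (11654 - 1*13728))/(49779 + m(-79, -167)) = (-49276 + (11654 - 1*13728))/(49779 - 79*(3 - 79)) = (-49276 + (11654 - 13728))/(49779 - 79*(-76)) = (-49276 - 2074)/(49779 + 6004) = -51350/55783 = -51350*1/55783 = -3950/4291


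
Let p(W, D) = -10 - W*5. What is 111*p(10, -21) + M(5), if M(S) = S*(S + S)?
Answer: -6610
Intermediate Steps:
p(W, D) = -10 - 5*W
M(S) = 2*S² (M(S) = S*(2*S) = 2*S²)
111*p(10, -21) + M(5) = 111*(-10 - 5*10) + 2*5² = 111*(-10 - 50) + 2*25 = 111*(-60) + 50 = -6660 + 50 = -6610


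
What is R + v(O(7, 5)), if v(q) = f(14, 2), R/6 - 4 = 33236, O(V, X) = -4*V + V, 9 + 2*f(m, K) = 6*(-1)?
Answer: 398865/2 ≈ 1.9943e+5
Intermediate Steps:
f(m, K) = -15/2 (f(m, K) = -9/2 + (6*(-1))/2 = -9/2 + (½)*(-6) = -9/2 - 3 = -15/2)
O(V, X) = -3*V
R = 199440 (R = 24 + 6*33236 = 24 + 199416 = 199440)
v(q) = -15/2
R + v(O(7, 5)) = 199440 - 15/2 = 398865/2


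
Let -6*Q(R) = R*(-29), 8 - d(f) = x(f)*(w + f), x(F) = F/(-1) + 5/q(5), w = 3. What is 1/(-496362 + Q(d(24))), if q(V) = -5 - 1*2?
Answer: -42/20710121 ≈ -2.0280e-6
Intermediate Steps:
q(V) = -7 (q(V) = -5 - 2 = -7)
x(F) = -5/7 - F (x(F) = F/(-1) + 5/(-7) = F*(-1) + 5*(-⅐) = -F - 5/7 = -5/7 - F)
d(f) = 8 - (3 + f)*(-5/7 - f) (d(f) = 8 - (-5/7 - f)*(3 + f) = 8 - (3 + f)*(-5/7 - f))
Q(R) = 29*R/6 (Q(R) = -R*(-29)/6 = -(-29)*R/6 = 29*R/6)
1/(-496362 + Q(d(24))) = 1/(-496362 + 29*(71/7 + 24² + (26/7)*24)/6) = 1/(-496362 + 29*(71/7 + 576 + 624/7)/6) = 1/(-496362 + (29/6)*(4727/7)) = 1/(-496362 + 137083/42) = 1/(-20710121/42) = -42/20710121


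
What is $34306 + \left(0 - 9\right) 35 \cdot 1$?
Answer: $33991$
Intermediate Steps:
$34306 + \left(0 - 9\right) 35 \cdot 1 = 34306 + \left(-9\right) 35 \cdot 1 = 34306 - 315 = 33991$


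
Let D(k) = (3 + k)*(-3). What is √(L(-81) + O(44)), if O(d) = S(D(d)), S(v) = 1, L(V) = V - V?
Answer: 1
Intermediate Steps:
L(V) = 0
D(k) = -9 - 3*k
O(d) = 1
√(L(-81) + O(44)) = √(0 + 1) = √1 = 1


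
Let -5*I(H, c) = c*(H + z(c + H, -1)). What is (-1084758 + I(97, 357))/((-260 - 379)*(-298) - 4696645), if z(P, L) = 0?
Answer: 5458419/22531115 ≈ 0.24226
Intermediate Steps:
I(H, c) = -H*c/5 (I(H, c) = -c*(H + 0)/5 = -c*H/5 = -H*c/5)
(-1084758 + I(97, 357))/((-260 - 379)*(-298) - 4696645) = (-1084758 - ⅕*97*357)/((-260 - 379)*(-298) - 4696645) = (-1084758 - 34629/5)/(-639*(-298) - 4696645) = -5458419/(5*(190422 - 4696645)) = -5458419/5/(-4506223) = -5458419/5*(-1/4506223) = 5458419/22531115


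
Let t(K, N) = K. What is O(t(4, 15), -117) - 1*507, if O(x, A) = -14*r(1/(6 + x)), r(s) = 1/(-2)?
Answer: -500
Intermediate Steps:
r(s) = -½
O(x, A) = 7 (O(x, A) = -14*(-½) = 7)
O(t(4, 15), -117) - 1*507 = 7 - 1*507 = 7 - 507 = -500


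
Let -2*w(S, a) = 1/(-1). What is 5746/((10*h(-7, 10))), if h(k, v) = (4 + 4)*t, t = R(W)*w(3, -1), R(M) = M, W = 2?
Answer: 2873/40 ≈ 71.825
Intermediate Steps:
w(S, a) = 1/2 (w(S, a) = -1/2/(-1) = -1/2*(-1) = 1/2)
t = 1 (t = 2*(1/2) = 1)
h(k, v) = 8 (h(k, v) = (4 + 4)*1 = 8*1 = 8)
5746/((10*h(-7, 10))) = 5746/((10*8)) = 5746/80 = 5746*(1/80) = 2873/40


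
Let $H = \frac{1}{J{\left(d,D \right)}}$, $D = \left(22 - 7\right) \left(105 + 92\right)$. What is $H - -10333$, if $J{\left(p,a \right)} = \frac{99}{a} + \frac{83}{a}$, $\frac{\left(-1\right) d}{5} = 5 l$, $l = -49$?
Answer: $\frac{1883561}{182} \approx 10349.0$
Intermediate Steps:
$D = 2955$ ($D = 15 \cdot 197 = 2955$)
$d = 1225$ ($d = - 5 \cdot 5 \left(-49\right) = \left(-5\right) \left(-245\right) = 1225$)
$J{\left(p,a \right)} = \frac{182}{a}$
$H = \frac{2955}{182}$ ($H = \frac{1}{182 \cdot \frac{1}{2955}} = \frac{1}{\frac{182}{2955}} = \frac{2955}{182} \approx 16.236$)
$H - -10333 = \frac{2955}{182} - -10333 = \frac{2955}{182} + 10333 = \frac{1883561}{182}$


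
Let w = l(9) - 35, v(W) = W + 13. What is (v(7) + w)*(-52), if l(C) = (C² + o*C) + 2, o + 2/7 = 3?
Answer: -33644/7 ≈ -4806.3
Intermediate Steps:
o = 19/7 (o = -2/7 + 3 = 19/7 ≈ 2.7143)
l(C) = 2 + C² + 19*C/7 (l(C) = (C² + 19*C/7) + 2 = 2 + C² + 19*C/7)
v(W) = 13 + W
w = 507/7 (w = (2 + 9² + (19/7)*9) - 35 = (2 + 81 + 171/7) - 35 = 752/7 - 35 = 507/7 ≈ 72.429)
(v(7) + w)*(-52) = ((13 + 7) + 507/7)*(-52) = (20 + 507/7)*(-52) = (647/7)*(-52) = -33644/7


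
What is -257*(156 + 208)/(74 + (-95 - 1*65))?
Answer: 46774/43 ≈ 1087.8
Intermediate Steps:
-257*(156 + 208)/(74 + (-95 - 1*65)) = -257*364/(74 + (-95 - 65)) = -257*364/(74 - 160) = -257/((-86*1/364)) = -257/(-43/182) = -257*(-182/43) = 46774/43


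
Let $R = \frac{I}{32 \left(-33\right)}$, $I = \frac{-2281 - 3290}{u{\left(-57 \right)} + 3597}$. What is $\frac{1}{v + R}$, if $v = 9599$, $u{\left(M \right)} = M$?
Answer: $\frac{415360}{3987041259} \approx 0.00010418$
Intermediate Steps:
$I = - \frac{1857}{1180}$ ($I = \frac{-2281 - 3290}{-57 + 3597} = - \frac{5571}{3540} = \left(-5571\right) \frac{1}{3540} = - \frac{1857}{1180} \approx -1.5737$)
$R = \frac{619}{415360}$ ($R = - \frac{1857}{1180 \cdot 32 \left(-33\right)} = - \frac{1857}{1180 \left(-1056\right)} = \left(- \frac{1857}{1180}\right) \left(- \frac{1}{1056}\right) = \frac{619}{415360} \approx 0.0014903$)
$\frac{1}{v + R} = \frac{1}{9599 + \frac{619}{415360}} = \frac{1}{\frac{3987041259}{415360}} = \frac{415360}{3987041259}$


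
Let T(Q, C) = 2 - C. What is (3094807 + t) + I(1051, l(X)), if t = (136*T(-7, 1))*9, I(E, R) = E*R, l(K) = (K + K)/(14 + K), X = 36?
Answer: 77438611/25 ≈ 3.0975e+6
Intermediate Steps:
l(K) = 2*K/(14 + K) (l(K) = (2*K)/(14 + K) = 2*K/(14 + K))
t = 1224 (t = (136*(2 - 1*1))*9 = (136*(2 - 1))*9 = (136*1)*9 = 136*9 = 1224)
(3094807 + t) + I(1051, l(X)) = (3094807 + 1224) + 1051*(2*36/(14 + 36)) = 3096031 + 1051*(2*36/50) = 3096031 + 1051*(2*36*(1/50)) = 3096031 + 1051*(36/25) = 3096031 + 37836/25 = 77438611/25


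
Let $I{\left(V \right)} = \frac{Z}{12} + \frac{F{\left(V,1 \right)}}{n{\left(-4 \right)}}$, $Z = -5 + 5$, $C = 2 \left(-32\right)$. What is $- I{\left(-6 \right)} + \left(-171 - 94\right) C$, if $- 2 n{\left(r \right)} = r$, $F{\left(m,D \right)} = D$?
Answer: $\frac{33919}{2} \approx 16960.0$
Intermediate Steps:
$C = -64$
$n{\left(r \right)} = - \frac{r}{2}$
$Z = 0$
$I{\left(V \right)} = \frac{1}{2}$ ($I{\left(V \right)} = \frac{0}{12} + 1 \frac{1}{\left(- \frac{1}{2}\right) \left(-4\right)} = 0 \cdot \frac{1}{12} + 1 \cdot \frac{1}{2} = 0 + 1 \cdot \frac{1}{2} = 0 + \frac{1}{2} = \frac{1}{2}$)
$- I{\left(-6 \right)} + \left(-171 - 94\right) C = \left(-1\right) \frac{1}{2} + \left(-171 - 94\right) \left(-64\right) = - \frac{1}{2} - -16960 = - \frac{1}{2} + 16960 = \frac{33919}{2}$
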